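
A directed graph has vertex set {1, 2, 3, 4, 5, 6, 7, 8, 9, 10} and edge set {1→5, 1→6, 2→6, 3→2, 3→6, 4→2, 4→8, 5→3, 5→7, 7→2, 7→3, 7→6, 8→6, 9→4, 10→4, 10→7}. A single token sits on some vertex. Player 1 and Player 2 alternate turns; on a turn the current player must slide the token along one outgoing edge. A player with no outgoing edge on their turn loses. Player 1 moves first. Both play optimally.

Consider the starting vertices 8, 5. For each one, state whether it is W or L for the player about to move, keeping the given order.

8: W, 5: L

Use the standard recursion: the mover loses at a terminal position; elsewhere, the mover wins exactly when some move hands the opponent an L position.
Every edge goes from a vertex to one that appears earlier in the order 6, 2, 3, 7, 8, 4, 5, 9, 1, 10, so processing vertices in that order labels each vertex after all of its successors.
6: no outgoing edge → L
2: can move to 6, which is L ⇒ W
3: can move to 6, which is L ⇒ W
7: can move to 6, which is L ⇒ W
8: can move to 6, which is L ⇒ W
4: moves to 8(W), 2(W); every one is W ⇒ L
5: moves to 7(W), 3(W); every one is W ⇒ L
9: can move to 4, which is L ⇒ W
1: can move to 5, which is L ⇒ W
10: can move to 4, which is L ⇒ W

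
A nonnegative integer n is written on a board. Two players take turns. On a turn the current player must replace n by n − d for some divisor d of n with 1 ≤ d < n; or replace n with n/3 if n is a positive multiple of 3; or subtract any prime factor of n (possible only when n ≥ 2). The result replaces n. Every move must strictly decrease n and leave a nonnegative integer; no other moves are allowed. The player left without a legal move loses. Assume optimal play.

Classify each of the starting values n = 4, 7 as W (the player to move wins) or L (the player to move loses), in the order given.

Compute win/loss labels from the base case upward. A position with no move is L. Any other position is W if it can reach an L in one move, else L.
n=0: no move → L
n=1: no move → L
n=2: W (go to 0, an L position)
n=3: W (go to 0, an L position)
n=4: L (options 2(W), 3(W) are all W)
n=5: W (go to 0, an L position)
n=6: W (go to 4, an L position)
n=7: W (go to 0, an L position)

4: L, 7: W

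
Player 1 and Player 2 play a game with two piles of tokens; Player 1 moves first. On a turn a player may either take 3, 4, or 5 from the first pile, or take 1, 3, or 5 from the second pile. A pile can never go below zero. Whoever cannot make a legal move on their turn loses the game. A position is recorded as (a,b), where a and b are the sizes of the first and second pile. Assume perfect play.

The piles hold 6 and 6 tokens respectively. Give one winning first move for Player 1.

Move to (2,6).

Build the W/L table. Terminal = L. A non-terminal position is W if it has a move to some L; otherwise it is L.
No move ever increases a pile, so every position that can arise here has a ≤ 6 and b ≤ 6; it is enough to label the cells with 0 ≤ a ≤ 6 and 0 ≤ b ≤ 6.
Every move lowers a or b (never raises either), so fill the grid row by row in increasing a, and left to right within a row: each cell's successors are then already labelled.
      b=0  b=1  b=2  b=3  b=4  b=5  b=6
a=0:    L    W    L    W    L    W    L
a=1:    L    W    L    W    L    W    L
a=2:    L    W    L    W    L    W    L
a=3:    W    L    W    L    W    L    W
a=4:    W    L    W    L    W    L    W
a=5:    W    L    W    L    W    L    W
a=6:    W    W    W    W    W    W    W
Cells with no legal move (terminal, hence L): (0,0), (1,0), (2,0).
The remaining L cells, each justified by listing all of its moves:
(0,2): L (sole option (0,1)(W) is W)
(0,4): L (options (0,3)(W), (0,1)(W) are all W)
(0,6): L (options (0,5)(W), (0,3)(W), (0,1)(W) are all W)
(1,2): L (sole option (1,1)(W) is W)
(1,4): L (options (1,3)(W), (1,1)(W) are all W)
(1,6): L (options (1,5)(W), (1,3)(W), (1,1)(W) are all W)
(2,2): L (sole option (2,1)(W) is W)
(2,4): L (options (2,3)(W), (2,1)(W) are all W)
(2,6): L (options (2,5)(W), (2,3)(W), (2,1)(W) are all W)
(3,1): L (options (0,1)(W), (3,0)(W) are all W)
(3,3): L (options (0,3)(W), (3,2)(W), (3,0)(W) are all W)
(3,5): L (options (0,5)(W), (3,4)(W), (3,2)(W), (3,0)(W) are all W)
(4,1): L (options (1,1)(W), (0,1)(W), (4,0)(W) are all W)
(4,3): L (options (1,3)(W), (0,3)(W), (4,2)(W), (4,0)(W) are all W)
(4,5): L (options (1,5)(W), (0,5)(W), (4,4)(W), (4,2)(W), (4,0)(W) are all W)
(5,1): L (options (2,1)(W), (1,1)(W), (0,1)(W), (5,0)(W) are all W)
(5,3): L (options (2,3)(W), (1,3)(W), (0,3)(W), (5,2)(W), (5,0)(W) are all W)
(5,5): L (options (2,5)(W), (1,5)(W), (0,5)(W), (5,4)(W), (5,2)(W), (5,0)(W) are all W)
Every other cell has at least one move into one of the L cells above, so it is W.
From (6,6), the L positions reachable in one move are: (2,6), (1,6). Any move reaching one of these is winning.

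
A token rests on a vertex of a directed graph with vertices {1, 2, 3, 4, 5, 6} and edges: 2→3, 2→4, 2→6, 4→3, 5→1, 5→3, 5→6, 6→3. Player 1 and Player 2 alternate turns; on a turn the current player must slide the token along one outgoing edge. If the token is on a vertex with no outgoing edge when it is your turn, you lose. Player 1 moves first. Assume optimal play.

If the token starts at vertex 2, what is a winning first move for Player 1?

Classify positions by backward induction: terminal positions (no move available) are L. From any other position, the mover wins iff some move reaches an L.
Every edge goes from a vertex to one that appears earlier in the order 1, 3, 6, 4, 2, 5, so processing vertices in that order labels each vertex after all of its successors.
1: no outgoing edge → L
3: no outgoing edge → L
6: reaches L-position 3 → W
4: reaches L-position 3 → W
2: reaches L-position 3 → W
5: reaches L-position 3 → W
From 2, the L positions reachable in one move are: 3.

Move to 3.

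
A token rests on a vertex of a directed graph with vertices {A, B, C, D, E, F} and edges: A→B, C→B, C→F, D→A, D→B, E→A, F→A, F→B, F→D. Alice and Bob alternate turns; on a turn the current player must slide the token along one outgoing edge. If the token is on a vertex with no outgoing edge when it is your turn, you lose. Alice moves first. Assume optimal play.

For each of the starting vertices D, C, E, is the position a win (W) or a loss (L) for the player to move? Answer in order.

Label each position W (a win for the player to move) or L (a loss). A position with no legal move is L; any other position is W exactly when some move reaches an L, and L when every move reaches a W.
Every edge goes from a vertex to one that appears earlier in the order B, A, D, F, C, E, so processing vertices in that order labels each vertex after all of its successors.
B: no outgoing edge → L
A: can move to B, which is L ⇒ W
D: can move to B, which is L ⇒ W
F: can move to B, which is L ⇒ W
C: can move to B, which is L ⇒ W
E: the only move is to A(W), a W ⇒ L

D: W, C: W, E: L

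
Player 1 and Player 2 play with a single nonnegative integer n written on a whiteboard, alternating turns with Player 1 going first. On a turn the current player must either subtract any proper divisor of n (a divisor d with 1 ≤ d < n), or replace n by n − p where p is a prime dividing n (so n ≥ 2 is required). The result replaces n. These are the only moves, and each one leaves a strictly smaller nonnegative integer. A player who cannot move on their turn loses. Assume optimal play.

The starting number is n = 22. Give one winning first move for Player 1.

Classify positions by backward induction: terminal positions (no move available) are L. From any other position, the mover wins iff some move reaches an L.
n=0: no move → L
n=1: no move → L
n=2: →0(L), so W
n=3: →0(L), so W
n=4: →2(W), 3(W) — all W, so L
n=5: →0(L), so W
n=6: →4(L), so W
n=7: →0(L), so W
n=8: →4(L), so W
n=9: →6(W), 8(W) — all W, so L
n=10: →9(L), so W
n=11: →0(L), so W
n=12: →9(L), so W
n=13: →0(L), so W
n=14: →7(W), 12(W), 13(W) — all W, so L
n=15: →14(L), so W
n=16: →14(L), so W
n=17: →0(L), so W
n=18: →9(L), so W
n=19: →0(L), so W
n=20: →10(W), 15(W), 16(W), 18(W), 19(W) — all W, so L
n=21: →14(L), so W
n=22: →20(L), so W
From 22, the L positions reachable in one move are: 20.

Move to 20.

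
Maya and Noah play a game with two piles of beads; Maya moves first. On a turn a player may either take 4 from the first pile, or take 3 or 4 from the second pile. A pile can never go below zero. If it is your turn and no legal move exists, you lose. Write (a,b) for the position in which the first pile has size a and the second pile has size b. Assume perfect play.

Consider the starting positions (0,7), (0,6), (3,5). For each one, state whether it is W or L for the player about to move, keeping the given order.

(0,7): L, (0,6): W, (3,5): W

Label each position W (a win for the player to move) or L (a loss). A position with no legal move is L; any other position is W exactly when some move reaches an L, and L when every move reaches a W.
No move ever increases a pile, so every position that can arise here has a ≤ 3 and b ≤ 7; it is enough to label the cells with 0 ≤ a ≤ 3 and 0 ≤ b ≤ 7.
Every move lowers a or b (never raises either), so fill the grid row by row in increasing a, and left to right within a row: each cell's successors are then already labelled.
      b=0  b=1  b=2  b=3  b=4  b=5  b=6  b=7
a=0:    L    L    L    W    W    W    W    L
a=1:    L    L    L    W    W    W    W    L
a=2:    L    L    L    W    W    W    W    L
a=3:    L    L    L    W    W    W    W    L
Cells with no legal move (terminal, hence L): (0,0), (0,1), (0,2), (1,0), (1,1), (1,2), (2,0), (2,1), (2,2), (3,0), (3,1), (3,2).
The remaining L cells, each justified by listing all of its moves:
(0,7): moves to (0,4)(W), (0,3)(W); every one is W ⇒ L
(1,7): moves to (1,4)(W), (1,3)(W); every one is W ⇒ L
(2,7): moves to (2,4)(W), (2,3)(W); every one is W ⇒ L
(3,7): moves to (3,4)(W), (3,3)(W); every one is W ⇒ L
Every other cell has at least one move into one of the L cells above, so it is W.
(0,7): one of the L cells justified above, so L
(0,6): the move to (0,2) reaches an L cell, so W
(3,5): the move to (3,2) reaches an L cell, so W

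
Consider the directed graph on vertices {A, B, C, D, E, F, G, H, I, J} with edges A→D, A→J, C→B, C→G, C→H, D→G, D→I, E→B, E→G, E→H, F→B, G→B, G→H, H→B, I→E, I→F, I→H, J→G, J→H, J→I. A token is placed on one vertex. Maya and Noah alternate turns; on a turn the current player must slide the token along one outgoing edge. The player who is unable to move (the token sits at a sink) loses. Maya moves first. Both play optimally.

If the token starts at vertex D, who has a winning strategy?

Maya wins.

Work bottom-up. With no move the player to move loses. Otherwise the position is W if at least one move leads to an L position for the opponent, and L if every move leads to a W.
Every edge goes from a vertex to one that appears earlier in the order B, H, F, G, E, C, I, D, J, A, so processing vertices in that order labels each vertex after all of its successors.
B: no outgoing edge → L
H: reaches L-position B → W
F: reaches L-position B → W
G: reaches L-position B → W
E: reaches L-position B → W
C: reaches L-position B → W
I: only reaches E(W), F(W), H(W), all W → L
D: reaches L-position I → W
J: reaches L-position I → W
A: only reaches J(W), D(W), all W → L
The starting position D is W: Maya should move to I, handing over an L position.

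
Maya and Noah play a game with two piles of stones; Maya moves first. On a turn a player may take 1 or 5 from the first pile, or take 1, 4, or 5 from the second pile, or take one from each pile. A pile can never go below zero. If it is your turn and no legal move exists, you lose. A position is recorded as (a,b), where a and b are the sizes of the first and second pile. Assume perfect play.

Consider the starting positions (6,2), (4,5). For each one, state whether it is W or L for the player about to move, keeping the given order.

Build the W/L table. Terminal = L. A non-terminal position is W if it has a move to some L; otherwise it is L.
No move ever increases a pile, so every position that can arise here has a ≤ 6 and b ≤ 5; it is enough to label the cells with 0 ≤ a ≤ 6 and 0 ≤ b ≤ 5.
Every move lowers a or b (never raises either), so fill the grid row by row in increasing a, and left to right within a row: each cell's successors are then already labelled.
      b=0  b=1  b=2  b=3  b=4  b=5
a=0:    L    W    L    W    W    W
a=1:    W    W    W    W    L    W
a=2:    L    W    L    W    W    W
a=3:    W    W    W    W    L    W
a=4:    L    W    L    W    W    W
a=5:    W    W    W    W    L    W
a=6:    L    W    L    W    W    W
Cells with no legal move (terminal, hence L): (0,0).
The remaining L cells, each justified by listing all of its moves:
(0,2): →(0,1)(W) only, which is W, so L
(1,4): →(0,4)(W), (1,3)(W), (1,0)(W), (0,3)(W) — all W, so L
(2,0): →(1,0)(W) only, which is W, so L
(2,2): →(1,2)(W), (2,1)(W), (1,1)(W) — all W, so L
(3,4): →(2,4)(W), (3,3)(W), (3,0)(W), (2,3)(W) — all W, so L
(4,0): →(3,0)(W) only, which is W, so L
(4,2): →(3,2)(W), (4,1)(W), (3,1)(W) — all W, so L
(5,4): →(4,4)(W), (0,4)(W), (5,3)(W), (5,0)(W), (4,3)(W) — all W, so L
(6,0): →(5,0)(W), (1,0)(W) — all W, so L
(6,2): →(5,2)(W), (1,2)(W), (6,1)(W), (5,1)(W) — all W, so L
Every other cell has at least one move into one of the L cells above, so it is W.
(6,2): one of the L cells justified above, so L
(4,5): the move to (4,0) reaches an L cell, so W

(6,2): L, (4,5): W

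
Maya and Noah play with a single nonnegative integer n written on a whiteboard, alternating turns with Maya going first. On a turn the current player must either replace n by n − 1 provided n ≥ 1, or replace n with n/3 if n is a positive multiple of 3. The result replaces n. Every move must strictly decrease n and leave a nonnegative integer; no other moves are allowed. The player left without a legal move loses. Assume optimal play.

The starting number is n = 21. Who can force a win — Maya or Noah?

Build the W/L table. Terminal = L. A non-terminal position is W if it has a move to some L; otherwise it is L.
n=0: no move → L
n=1: W (go to 0, an L position)
n=2: L (sole option 1(W) is W)
n=3: W (go to 2, an L position)
n=4: L (sole option 3(W) is W)
n=5: W (go to 4, an L position)
n=6: W (go to 2, an L position)
n=7: L (sole option 6(W) is W)
n=8: W (go to 7, an L position)
n=9: L (options 3(W), 8(W) are all W)
n=10: W (go to 9, an L position)
n=11: L (sole option 10(W) is W)
n=12: W (go to 4, an L position)
n=13: L (sole option 12(W) is W)
n=14: W (go to 13, an L position)
n=15: L (options 5(W), 14(W) are all W)
n=16: W (go to 15, an L position)
n=17: L (sole option 16(W) is W)
n=18: W (go to 17, an L position)
n=19: L (sole option 18(W) is W)
n=20: W (go to 19, an L position)
n=21: W (go to 7, an L position)
The starting position 21 is W: Maya should move to 7, handing over an L position.

Maya wins.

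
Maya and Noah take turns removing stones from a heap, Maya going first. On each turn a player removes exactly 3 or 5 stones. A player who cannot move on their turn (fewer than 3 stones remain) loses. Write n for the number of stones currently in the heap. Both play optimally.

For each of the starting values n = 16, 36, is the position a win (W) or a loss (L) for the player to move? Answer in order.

16: L, 36: W

Label each position W (a win for the player to move) or L (a loss). A position with no legal move is L; any other position is W exactly when some move reaches an L, and L when every move reaches a W.
n=0: no move → L
n=1: no move → L
n=2: no move → L
n=3: W (go to 0, an L position)
n=4: W (go to 1, an L position)
n=5: W (go to 2, an L position)
n=6: W (go to 1, an L position)
n=7: W (go to 2, an L position)
n=8: L (options 5(W), 3(W) are all W)
n=9: L (options 6(W), 4(W) are all W)
n=10: L (options 7(W), 5(W) are all W)
n=11: W (go to 8, an L position)
n=12: W (go to 9, an L position)
n=13: W (go to 10, an L position)
n=14: W (go to 9, an L position)
n=15: W (go to 10, an L position)
n=16: L (options 13(W), 11(W) are all W)
n=17: L (options 14(W), 12(W) are all W)
n=18: L (options 15(W), 13(W) are all W)
n=19: W (go to 16, an L position)
n=20: W (go to 17, an L position)
n=21: W (go to 18, an L position)
n=22: W (go to 17, an L position)
n=23: W (go to 18, an L position)
n=24: L (options 21(W), 19(W) are all W)
n=25: L (options 22(W), 20(W) are all W)
n=26: L (options 23(W), 21(W) are all W)
n=27: W (go to 24, an L position)
n=28: W (go to 25, an L position)
n=29: W (go to 26, an L position)
n=30: W (go to 25, an L position)
n=31: W (go to 26, an L position)
n=32: L (options 29(W), 27(W) are all W)
n=33: L (options 30(W), 28(W) are all W)
n=34: L (options 31(W), 29(W) are all W)
n=35: W (go to 32, an L position)
n=36: W (go to 33, an L position)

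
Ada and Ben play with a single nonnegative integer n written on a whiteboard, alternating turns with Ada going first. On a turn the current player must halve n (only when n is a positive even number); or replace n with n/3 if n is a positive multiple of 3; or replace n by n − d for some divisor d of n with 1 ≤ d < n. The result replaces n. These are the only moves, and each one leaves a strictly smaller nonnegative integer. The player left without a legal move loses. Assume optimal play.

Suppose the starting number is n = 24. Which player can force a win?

Ada wins.

Build the W/L table. Terminal = L. A non-terminal position is W if it has a move to some L; otherwise it is L.
n=0: no move → L
n=1: no move → L
n=2: →1(L), so W
n=3: →1(L), so W
n=4: →2(W), 3(W) — all W, so L
n=5: →4(L), so W
n=6: →4(L), so W
n=7: →6(W) only, which is W, so L
n=8: →4(L), so W
n=9: →3(W), 6(W), 8(W) — all W, so L
n=10: →9(L), so W
n=11: →10(W) only, which is W, so L
n=12: →4(L), so W
n=13: →12(W) only, which is W, so L
n=14: →7(L), so W
n=15: →5(W), 10(W), 12(W), 14(W) — all W, so L
n=16: →15(L), so W
n=17: →16(W) only, which is W, so L
n=18: →9(L), so W
n=19: →18(W) only, which is W, so L
n=20: →15(L), so W
n=21: →7(L), so W
n=22: →11(L), so W
n=23: →22(W) only, which is W, so L
n=24: →23(L), so W
From 24 Ada can move to 23, reaching an L position.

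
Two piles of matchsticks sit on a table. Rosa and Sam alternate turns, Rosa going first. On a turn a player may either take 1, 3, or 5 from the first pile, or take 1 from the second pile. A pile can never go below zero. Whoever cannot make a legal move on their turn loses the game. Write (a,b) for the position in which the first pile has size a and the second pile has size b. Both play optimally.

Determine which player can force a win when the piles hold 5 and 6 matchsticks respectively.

Rosa wins.

Positions with no move are L. A position that does have a move is losing for the player to move precisely when every available move leads to a winning position for the opponent. Fill in the labels:
No move ever increases a pile, so every position that can arise here has a ≤ 5 and b ≤ 6; it is enough to label the cells with 0 ≤ a ≤ 5 and 0 ≤ b ≤ 6.
Every move lowers a or b (never raises either), so fill the grid row by row in increasing a, and left to right within a row: each cell's successors are then already labelled.
      b=0  b=1  b=2  b=3  b=4  b=5  b=6
a=0:    L    W    L    W    L    W    L
a=1:    W    L    W    L    W    L    W
a=2:    L    W    L    W    L    W    L
a=3:    W    L    W    L    W    L    W
a=4:    L    W    L    W    L    W    L
a=5:    W    L    W    L    W    L    W
Cells with no legal move (terminal, hence L): (0,0).
The remaining L cells, each justified by listing all of its moves:
(0,2): →(0,1)(W) only, which is W, so L
(0,4): →(0,3)(W) only, which is W, so L
(0,6): →(0,5)(W) only, which is W, so L
(1,1): →(0,1)(W), (1,0)(W) — all W, so L
(1,3): →(0,3)(W), (1,2)(W) — all W, so L
(1,5): →(0,5)(W), (1,4)(W) — all W, so L
(2,0): →(1,0)(W) only, which is W, so L
(2,2): →(1,2)(W), (2,1)(W) — all W, so L
(2,4): →(1,4)(W), (2,3)(W) — all W, so L
(2,6): →(1,6)(W), (2,5)(W) — all W, so L
(3,1): →(2,1)(W), (0,1)(W), (3,0)(W) — all W, so L
(3,3): →(2,3)(W), (0,3)(W), (3,2)(W) — all W, so L
(3,5): →(2,5)(W), (0,5)(W), (3,4)(W) — all W, so L
(4,0): →(3,0)(W), (1,0)(W) — all W, so L
(4,2): →(3,2)(W), (1,2)(W), (4,1)(W) — all W, so L
(4,4): →(3,4)(W), (1,4)(W), (4,3)(W) — all W, so L
(4,6): →(3,6)(W), (1,6)(W), (4,5)(W) — all W, so L
(5,1): →(4,1)(W), (2,1)(W), (0,1)(W), (5,0)(W) — all W, so L
(5,3): →(4,3)(W), (2,3)(W), (0,3)(W), (5,2)(W) — all W, so L
(5,5): →(4,5)(W), (2,5)(W), (0,5)(W), (5,4)(W) — all W, so L
Every other cell has at least one move into one of the L cells above, so it is W.
From (5,6) Rosa can move to (4,6), reaching an L position.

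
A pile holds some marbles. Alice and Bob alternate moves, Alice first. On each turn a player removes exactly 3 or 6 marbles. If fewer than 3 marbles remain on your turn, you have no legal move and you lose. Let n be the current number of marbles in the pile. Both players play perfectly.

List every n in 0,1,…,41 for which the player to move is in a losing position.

Label each position W (a win for the player to move) or L (a loss). A position with no legal move is L; any other position is W exactly when some move reaches an L, and L when every move reaches a W.
n=0: no move → L
n=1: no move → L
n=2: no move → L
n=3: can move to 0, which is L ⇒ W
n=4: can move to 1, which is L ⇒ W
n=5: can move to 2, which is L ⇒ W
n=6: can move to 0, which is L ⇒ W
n=7: can move to 1, which is L ⇒ W
n=8: can move to 2, which is L ⇒ W
n=9: moves to 6(W), 3(W); every one is W ⇒ L
n=10: moves to 7(W), 4(W); every one is W ⇒ L
n=11: moves to 8(W), 5(W); every one is W ⇒ L
n=12: can move to 9, which is L ⇒ W
n=13: can move to 10, which is L ⇒ W
n=14: can move to 11, which is L ⇒ W
n=15: can move to 9, which is L ⇒ W
n=16: can move to 10, which is L ⇒ W
n=17: can move to 11, which is L ⇒ W
n=18: moves to 15(W), 12(W); every one is W ⇒ L
n=19: moves to 16(W), 13(W); every one is W ⇒ L
n=20: moves to 17(W), 14(W); every one is W ⇒ L
n=21: can move to 18, which is L ⇒ W
n=22: can move to 19, which is L ⇒ W
n=23: can move to 20, which is L ⇒ W
n=24: can move to 18, which is L ⇒ W
n=25: can move to 19, which is L ⇒ W
n=26: can move to 20, which is L ⇒ W
n=27: moves to 24(W), 21(W); every one is W ⇒ L
n=28: moves to 25(W), 22(W); every one is W ⇒ L
n=29: moves to 26(W), 23(W); every one is W ⇒ L
n=30: can move to 27, which is L ⇒ W
n=31: can move to 28, which is L ⇒ W
n=32: can move to 29, which is L ⇒ W
n=33: can move to 27, which is L ⇒ W
n=34: can move to 28, which is L ⇒ W
n=35: can move to 29, which is L ⇒ W
n=36: moves to 33(W), 30(W); every one is W ⇒ L
n=37: moves to 34(W), 31(W); every one is W ⇒ L
n=38: moves to 35(W), 32(W); every one is W ⇒ L
n=39: can move to 36, which is L ⇒ W
n=40: can move to 37, which is L ⇒ W
n=41: can move to 38, which is L ⇒ W
Reading off the rows marked L gives the requested list; there are 15 such values of n.

0, 1, 2, 9, 10, 11, 18, 19, 20, 27, 28, 29, 36, 37, 38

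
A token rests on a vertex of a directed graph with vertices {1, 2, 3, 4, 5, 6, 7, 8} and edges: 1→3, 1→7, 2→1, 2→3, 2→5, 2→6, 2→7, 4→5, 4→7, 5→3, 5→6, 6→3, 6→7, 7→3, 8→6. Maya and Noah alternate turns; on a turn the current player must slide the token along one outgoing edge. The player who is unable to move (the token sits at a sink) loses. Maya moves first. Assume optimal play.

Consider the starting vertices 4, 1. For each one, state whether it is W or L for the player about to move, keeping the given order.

Use the standard recursion: the mover loses at a terminal position; elsewhere, the mover wins exactly when some move hands the opponent an L position.
Every edge goes from a vertex to one that appears earlier in the order 3, 7, 6, 5, 1, 8, 2, 4, so processing vertices in that order labels each vertex after all of its successors.
3: no outgoing edge → L
7: →3(L), so W
6: →3(L), so W
5: →3(L), so W
1: →3(L), so W
8: →6(W) only, which is W, so L
2: →3(L), so W
4: →5(W), 7(W) — all W, so L

4: L, 1: W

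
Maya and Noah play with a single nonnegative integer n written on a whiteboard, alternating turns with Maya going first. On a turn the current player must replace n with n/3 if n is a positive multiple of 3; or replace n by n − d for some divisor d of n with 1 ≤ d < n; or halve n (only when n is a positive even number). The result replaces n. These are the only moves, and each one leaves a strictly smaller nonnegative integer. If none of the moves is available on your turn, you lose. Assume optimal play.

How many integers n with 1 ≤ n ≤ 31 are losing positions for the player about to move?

13

Classify positions by backward induction: terminal positions (no move available) are L. From any other position, the mover wins iff some move reaches an L.
n=0: no move → L
n=1: no move → L
n=2: reaches L-position 1 → W
n=3: reaches L-position 1 → W
n=4: only reaches 2(W), 3(W), all W → L
n=5: reaches L-position 4 → W
n=6: reaches L-position 4 → W
n=7: only reaches 6(W), which is W → L
n=8: reaches L-position 4 → W
n=9: only reaches 3(W), 6(W), 8(W), all W → L
n=10: reaches L-position 9 → W
n=11: only reaches 10(W), which is W → L
n=12: reaches L-position 4 → W
n=13: only reaches 12(W), which is W → L
n=14: reaches L-position 7 → W
n=15: only reaches 5(W), 10(W), 12(W), 14(W), all W → L
n=16: reaches L-position 15 → W
n=17: only reaches 16(W), which is W → L
n=18: reaches L-position 9 → W
n=19: only reaches 18(W), which is W → L
n=20: reaches L-position 15 → W
n=21: reaches L-position 7 → W
n=22: reaches L-position 11 → W
n=23: only reaches 22(W), which is W → L
n=24: reaches L-position 23 → W
n=25: only reaches 20(W), 24(W), all W → L
n=26: reaches L-position 13 → W
n=27: reaches L-position 9 → W
n=28: only reaches 14(W), 21(W), 24(W), 26(W), 27(W), all W → L
n=29: reaches L-position 28 → W
n=30: reaches L-position 15 → W
n=31: only reaches 30(W), which is W → L
L entries with 1 ≤ n ≤ 31 (n=0 is outside the asked range and is not counted): n = 1, 4, 7, 9, 11, 13, 15, 17, 19, 23, 25, 28, 31; that makes 13.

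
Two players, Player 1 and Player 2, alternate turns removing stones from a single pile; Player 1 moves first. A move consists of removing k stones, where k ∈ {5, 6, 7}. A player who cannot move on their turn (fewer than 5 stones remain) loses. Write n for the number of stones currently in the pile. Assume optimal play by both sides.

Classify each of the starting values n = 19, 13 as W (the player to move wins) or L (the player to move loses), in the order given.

19: W, 13: L

Work bottom-up. With no move the player to move loses. Otherwise the position is W if at least one move leads to an L position for the opponent, and L if every move leads to a W.
n=0: no move → L
n=1: no move → L
n=2: no move → L
n=3: no move → L
n=4: no move → L
n=5: →0(L), so W
n=6: →1(L), so W
n=7: →2(L), so W
n=8: →3(L), so W
n=9: →4(L), so W
n=10: →4(L), so W
n=11: →4(L), so W
n=12: →7(W), 6(W), 5(W) — all W, so L
n=13: →8(W), 7(W), 6(W) — all W, so L
n=14: →9(W), 8(W), 7(W) — all W, so L
n=15: →10(W), 9(W), 8(W) — all W, so L
n=16: →11(W), 10(W), 9(W) — all W, so L
n=17: →12(L), so W
n=18: →13(L), so W
n=19: →14(L), so W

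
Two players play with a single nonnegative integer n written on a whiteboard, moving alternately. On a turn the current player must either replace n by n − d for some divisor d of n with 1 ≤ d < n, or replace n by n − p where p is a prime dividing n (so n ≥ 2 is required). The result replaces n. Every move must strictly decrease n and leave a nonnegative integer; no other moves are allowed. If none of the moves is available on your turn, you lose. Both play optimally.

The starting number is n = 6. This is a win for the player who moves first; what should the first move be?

Use the standard recursion: the mover loses at a terminal position; elsewhere, the mover wins exactly when some move hands the opponent an L position.
n=0: no move → L
n=1: no move → L
n=2: reaches L-position 0 → W
n=3: reaches L-position 0 → W
n=4: only reaches 2(W), 3(W), all W → L
n=5: reaches L-position 0 → W
n=6: reaches L-position 4 → W
From 6, the L positions reachable in one move are: 4.

Move to 4.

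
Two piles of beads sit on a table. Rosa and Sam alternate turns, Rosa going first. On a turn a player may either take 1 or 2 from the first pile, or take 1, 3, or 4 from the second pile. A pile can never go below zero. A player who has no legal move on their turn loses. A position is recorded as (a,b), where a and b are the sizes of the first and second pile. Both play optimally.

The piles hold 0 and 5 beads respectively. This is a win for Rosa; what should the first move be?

Move to (0,2).

Use the standard recursion: the mover loses at a terminal position; elsewhere, the mover wins exactly when some move hands the opponent an L position.
No move ever increases a pile, so every position that can arise here has a ≤ 0 and b ≤ 5; it is enough to label the cells with 0 ≤ a ≤ 0 and 0 ≤ b ≤ 5.
Every move lowers a or b (never raises either), so fill the grid row by row in increasing a, and left to right within a row: each cell's successors are then already labelled.
      b=0  b=1  b=2  b=3  b=4  b=5
a=0:    L    W    L    W    W    W
Cells with no legal move (terminal, hence L): (0,0).
The remaining L cells, each justified by listing all of its moves:
(0,2): only reaches (0,1)(W), which is W → L
Every other cell has at least one move into one of the L cells above, so it is W.
From (0,5), the L positions reachable in one move are: (0,2).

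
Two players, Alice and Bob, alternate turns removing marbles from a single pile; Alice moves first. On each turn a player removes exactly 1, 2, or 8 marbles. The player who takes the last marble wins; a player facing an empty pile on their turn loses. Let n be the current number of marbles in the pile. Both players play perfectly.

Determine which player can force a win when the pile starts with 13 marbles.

Alice wins.

Positions with no move are L. A position that does have a move is losing for the player to move precisely when every available move leads to a winning position for the opponent. Fill in the labels:
n=0: no move → L
n=1: reaches L-position 0 → W
n=2: reaches L-position 0 → W
n=3: only reaches 2(W), 1(W), all W → L
n=4: reaches L-position 3 → W
n=5: reaches L-position 3 → W
n=6: only reaches 5(W), 4(W), all W → L
n=7: reaches L-position 6 → W
n=8: reaches L-position 6 → W
n=9: only reaches 8(W), 7(W), 1(W), all W → L
n=10: reaches L-position 9 → W
n=11: reaches L-position 9 → W
n=12: only reaches 11(W), 10(W), 4(W), all W → L
n=13: reaches L-position 12 → W
The starting position 13 is W: Alice should remove 1, leaving 12, handing over an L position.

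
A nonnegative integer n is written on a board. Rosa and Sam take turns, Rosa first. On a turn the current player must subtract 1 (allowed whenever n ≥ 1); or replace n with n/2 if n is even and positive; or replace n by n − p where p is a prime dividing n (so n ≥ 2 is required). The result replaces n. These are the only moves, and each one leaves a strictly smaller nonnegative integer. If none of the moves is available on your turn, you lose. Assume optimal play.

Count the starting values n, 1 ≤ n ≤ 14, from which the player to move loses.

Positions with no move are L. A position that does have a move is losing for the player to move precisely when every available move leads to a winning position for the opponent. Fill in the labels:
n=0: no move → L
n=1: can move to 0, which is L ⇒ W
n=2: can move to 0, which is L ⇒ W
n=3: can move to 0, which is L ⇒ W
n=4: moves to 2(W), 3(W); every one is W ⇒ L
n=5: can move to 0, which is L ⇒ W
n=6: can move to 4, which is L ⇒ W
n=7: can move to 0, which is L ⇒ W
n=8: can move to 4, which is L ⇒ W
n=9: moves to 6(W), 8(W); every one is W ⇒ L
n=10: can move to 9, which is L ⇒ W
n=11: can move to 0, which is L ⇒ W
n=12: can move to 9, which is L ⇒ W
n=13: can move to 0, which is L ⇒ W
n=14: moves to 7(W), 12(W), 13(W); every one is W ⇒ L
L entries with 1 ≤ n ≤ 14 (n=0 is outside the asked range and is not counted): n = 4, 9, 14; that makes 3.

3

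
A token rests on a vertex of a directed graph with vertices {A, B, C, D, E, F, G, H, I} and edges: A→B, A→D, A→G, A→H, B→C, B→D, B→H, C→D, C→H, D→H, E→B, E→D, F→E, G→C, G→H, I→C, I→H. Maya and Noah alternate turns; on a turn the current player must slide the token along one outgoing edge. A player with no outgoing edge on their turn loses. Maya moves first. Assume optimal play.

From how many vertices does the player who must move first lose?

Work bottom-up. With no move the player to move loses. Otherwise the position is W if at least one move leads to an L position for the opponent, and L if every move leads to a W.
Every edge goes from a vertex to one that appears earlier in the order H, D, C, B, I, G, E, A, F, so processing vertices in that order labels each vertex after all of its successors.
H: no outgoing edge → L
D: W (go to H, an L position)
C: W (go to H, an L position)
B: W (go to H, an L position)
I: W (go to H, an L position)
G: W (go to H, an L position)
E: L (options B(W), D(W) are all W)
A: W (go to H, an L position)
F: W (go to E, an L position)
The L vertices are E, H; that is 2 in all.

2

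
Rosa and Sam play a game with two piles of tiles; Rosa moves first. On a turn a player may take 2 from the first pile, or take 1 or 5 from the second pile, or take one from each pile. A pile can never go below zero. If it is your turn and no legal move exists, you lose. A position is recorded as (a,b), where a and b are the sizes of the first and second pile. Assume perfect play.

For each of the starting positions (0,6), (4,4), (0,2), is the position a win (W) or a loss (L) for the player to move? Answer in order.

(0,6): L, (4,4): W, (0,2): L

Work bottom-up. With no move the player to move loses. Otherwise the position is W if at least one move leads to an L position for the opponent, and L if every move leads to a W.
No move ever increases a pile, so every position that can arise here has a ≤ 4 and b ≤ 6; it is enough to label the cells with 0 ≤ a ≤ 4 and 0 ≤ b ≤ 6.
Every move lowers a or b (never raises either), so fill the grid row by row in increasing a, and left to right within a row: each cell's successors are then already labelled.
      b=0  b=1  b=2  b=3  b=4  b=5  b=6
a=0:    L    W    L    W    L    W    L
a=1:    L    W    L    W    L    W    L
a=2:    W    W    W    W    W    W    W
a=3:    W    L    W    L    W    L    W
a=4:    L    W    W    L    W    W    W
Cells with no legal move (terminal, hence L): (0,0), (1,0).
The remaining L cells, each justified by listing all of its moves:
(0,2): the only move is to (0,1)(W), a W ⇒ L
(0,4): the only move is to (0,3)(W), a W ⇒ L
(0,6): moves to (0,5)(W), (0,1)(W); every one is W ⇒ L
(1,2): moves to (1,1)(W), (0,1)(W); every one is W ⇒ L
(1,4): moves to (1,3)(W), (0,3)(W); every one is W ⇒ L
(1,6): moves to (1,5)(W), (1,1)(W), (0,5)(W); every one is W ⇒ L
(3,1): moves to (1,1)(W), (3,0)(W), (2,0)(W); every one is W ⇒ L
(3,3): moves to (1,3)(W), (3,2)(W), (2,2)(W); every one is W ⇒ L
(3,5): moves to (1,5)(W), (3,4)(W), (3,0)(W), (2,4)(W); every one is W ⇒ L
(4,0): the only move is to (2,0)(W), a W ⇒ L
(4,3): moves to (2,3)(W), (4,2)(W), (3,2)(W); every one is W ⇒ L
Every other cell has at least one move into one of the L cells above, so it is W.
(0,6): one of the L cells justified above, so L
(4,4): the move to (4,3) reaches an L cell, so W
(0,2): one of the L cells justified above, so L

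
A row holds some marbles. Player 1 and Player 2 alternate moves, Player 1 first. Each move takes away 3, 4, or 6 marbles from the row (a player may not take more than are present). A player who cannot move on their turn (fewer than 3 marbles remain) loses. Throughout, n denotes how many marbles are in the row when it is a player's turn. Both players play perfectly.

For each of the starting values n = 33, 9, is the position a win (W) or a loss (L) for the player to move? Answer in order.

Compute win/loss labels from the base case upward. A position with no move is L. Any other position is W if it can reach an L in one move, else L.
n=0: no move → L
n=1: no move → L
n=2: no move → L
n=3: W (go to 0, an L position)
n=4: W (go to 1, an L position)
n=5: W (go to 2, an L position)
n=6: W (go to 2, an L position)
n=7: W (go to 1, an L position)
n=8: W (go to 2, an L position)
n=9: L (options 6(W), 5(W), 3(W) are all W)
n=10: L (options 7(W), 6(W), 4(W) are all W)
n=11: L (options 8(W), 7(W), 5(W) are all W)
n=12: W (go to 9, an L position)
n=13: W (go to 10, an L position)
n=14: W (go to 11, an L position)
n=15: W (go to 11, an L position)
n=16: W (go to 10, an L position)
n=17: W (go to 11, an L position)
n=18: L (options 15(W), 14(W), 12(W) are all W)
n=19: L (options 16(W), 15(W), 13(W) are all W)
n=20: L (options 17(W), 16(W), 14(W) are all W)
n=21: W (go to 18, an L position)
n=22: W (go to 19, an L position)
n=23: W (go to 20, an L position)
n=24: W (go to 20, an L position)
n=25: W (go to 19, an L position)
n=26: W (go to 20, an L position)
n=27: L (options 24(W), 23(W), 21(W) are all W)
n=28: L (options 25(W), 24(W), 22(W) are all W)
n=29: L (options 26(W), 25(W), 23(W) are all W)
n=30: W (go to 27, an L position)
n=31: W (go to 28, an L position)
n=32: W (go to 29, an L position)
n=33: W (go to 29, an L position)

33: W, 9: L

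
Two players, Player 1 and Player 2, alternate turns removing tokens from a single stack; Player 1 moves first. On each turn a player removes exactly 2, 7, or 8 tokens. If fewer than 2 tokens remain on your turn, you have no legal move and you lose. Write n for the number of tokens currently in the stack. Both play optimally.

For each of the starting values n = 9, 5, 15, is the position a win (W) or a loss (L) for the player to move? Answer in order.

9: W, 5: L, 15: L

Label each position W (a win for the player to move) or L (a loss). A position with no legal move is L; any other position is W exactly when some move reaches an L, and L when every move reaches a W.
n=0: no move → L
n=1: no move → L
n=2: →0(L), so W
n=3: →1(L), so W
n=4: →2(W) only, which is W, so L
n=5: →3(W) only, which is W, so L
n=6: →4(L), so W
n=7: →5(L), so W
n=8: →1(L), so W
n=9: →1(L), so W
n=10: →8(W), 3(W), 2(W) — all W, so L
n=11: →4(L), so W
n=12: →10(L), so W
n=13: →5(L), so W
n=14: →12(W), 7(W), 6(W) — all W, so L
n=15: →13(W), 8(W), 7(W) — all W, so L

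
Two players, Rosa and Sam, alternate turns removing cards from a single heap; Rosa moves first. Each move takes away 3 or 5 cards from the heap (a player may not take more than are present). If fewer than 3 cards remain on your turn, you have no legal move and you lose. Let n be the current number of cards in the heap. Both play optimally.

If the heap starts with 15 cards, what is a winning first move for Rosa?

Remove 5, leaving 10.

Use the standard recursion: the mover loses at a terminal position; elsewhere, the mover wins exactly when some move hands the opponent an L position.
n=0: no move → L
n=1: no move → L
n=2: no move → L
n=3: can move to 0, which is L ⇒ W
n=4: can move to 1, which is L ⇒ W
n=5: can move to 2, which is L ⇒ W
n=6: can move to 1, which is L ⇒ W
n=7: can move to 2, which is L ⇒ W
n=8: moves to 5(W), 3(W); every one is W ⇒ L
n=9: moves to 6(W), 4(W); every one is W ⇒ L
n=10: moves to 7(W), 5(W); every one is W ⇒ L
n=11: can move to 8, which is L ⇒ W
n=12: can move to 9, which is L ⇒ W
n=13: can move to 10, which is L ⇒ W
n=14: can move to 9, which is L ⇒ W
n=15: can move to 10, which is L ⇒ W
From 15, the L positions reachable in one move are: 10.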